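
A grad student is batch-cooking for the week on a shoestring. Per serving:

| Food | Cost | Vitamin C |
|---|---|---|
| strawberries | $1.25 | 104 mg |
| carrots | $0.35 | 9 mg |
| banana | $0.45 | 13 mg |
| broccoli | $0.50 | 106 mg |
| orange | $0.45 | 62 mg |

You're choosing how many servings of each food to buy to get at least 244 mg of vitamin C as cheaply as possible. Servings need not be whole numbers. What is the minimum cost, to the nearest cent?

$1.15

Cost per mg of vitamin C: broccoli $0.0047, orange $0.0073, strawberries $0.0120, banana $0.0346, carrots $0.0389.
With no serving limits, use only broccoli: 244 mg / 106 mg = 2.302 servings × $0.50 = $1.15.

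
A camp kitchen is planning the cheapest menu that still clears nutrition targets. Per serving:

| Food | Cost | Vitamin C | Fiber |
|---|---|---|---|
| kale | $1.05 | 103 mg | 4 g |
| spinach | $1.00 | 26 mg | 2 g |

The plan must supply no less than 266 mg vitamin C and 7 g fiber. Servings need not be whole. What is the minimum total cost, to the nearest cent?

$2.71

At the optimum either one food covers both requirements or two foods hit both targets exactly; no other combination can be cheaper.
kale only: max(266/103, 7/4) = 2.583 servings → $2.71.
spinach only: max(266/26, 7/2) = 10.23 servings → $10.23.
kale + spinach with both targets exact would need a negative amount; discard.
So the least-cost plan costs $2.71.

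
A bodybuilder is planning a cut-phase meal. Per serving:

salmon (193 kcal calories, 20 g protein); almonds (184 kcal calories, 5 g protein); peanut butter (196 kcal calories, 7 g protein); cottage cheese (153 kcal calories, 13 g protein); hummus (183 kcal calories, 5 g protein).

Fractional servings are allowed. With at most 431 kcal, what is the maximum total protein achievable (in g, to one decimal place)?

44.7 g

Protein per kcal: salmon 0.1036, cottage cheese 0.08497, peanut butter 0.03571, hummus 0.02732, almonds 0.02717.
With no serving limits, spend the whole calories allowance on salmon: 431 kcal / 193 kcal × 20 g = 44.7 g.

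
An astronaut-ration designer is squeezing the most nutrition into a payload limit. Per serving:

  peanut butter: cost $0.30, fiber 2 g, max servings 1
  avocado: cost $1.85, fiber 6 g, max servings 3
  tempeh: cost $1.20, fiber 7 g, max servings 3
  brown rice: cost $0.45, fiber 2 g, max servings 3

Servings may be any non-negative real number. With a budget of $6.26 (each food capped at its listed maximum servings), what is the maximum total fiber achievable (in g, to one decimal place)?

32.3 g

Fiber per dollar: peanut butter 6.667, tempeh 5.833, brown rice 4.444, avocado 3.243.
Take 1 serving of peanut butter: spends $0.30, +2.0 g fiber (running total 2.0 g).
Take 3 servings of tempeh: spends $3.60, +21.0 g fiber (running total 23.0 g).
Take 3 servings of brown rice: spends $1.35, +6.0 g fiber (running total 29.0 g).
Take 0.5459 servings of avocado: spends $1.01, +3.3 g fiber (running total 32.3 g).
Filling greedily by fiber-per-dollar is optimal for one linear limit, giving 32.3 g.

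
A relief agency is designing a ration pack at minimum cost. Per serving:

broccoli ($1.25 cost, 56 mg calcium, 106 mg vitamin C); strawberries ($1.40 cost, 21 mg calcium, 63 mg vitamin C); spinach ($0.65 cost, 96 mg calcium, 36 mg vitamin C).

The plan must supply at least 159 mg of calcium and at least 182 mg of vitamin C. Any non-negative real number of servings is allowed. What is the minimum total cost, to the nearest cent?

broccoli only: max(159/56, 182/106) = 2.839 servings → $3.55.
strawberries only: max(159/21, 182/63) = 7.571 servings → $10.60.
spinach only: max(159/96, 182/36) = 5.056 servings → $3.29.
broccoli + strawberries: the both-tight solution has a negative serving — not a feasible corner.
broccoli + spinach with both tight: 1.44 servings and 0.8164 servings → $2.33.
strawberries + spinach with both tight: 2.22 servings and 1.171 servings → $3.87.
Cheapest feasible corner: $2.33.

$2.33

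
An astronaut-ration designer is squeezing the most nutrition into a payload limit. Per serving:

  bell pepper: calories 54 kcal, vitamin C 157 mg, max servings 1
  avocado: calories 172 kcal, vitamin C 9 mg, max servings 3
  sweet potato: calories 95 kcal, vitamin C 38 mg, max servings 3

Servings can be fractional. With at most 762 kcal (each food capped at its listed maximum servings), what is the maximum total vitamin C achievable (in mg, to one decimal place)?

Vitamin C per kcal: bell pepper 2.907, sweet potato 0.4, avocado 0.05233.
Take 1 serving of bell pepper: uses 54 kcal, +157.0 mg vitamin C (running total 157.0 mg).
Take 3 servings of sweet potato: uses 285 kcal, +114.0 mg vitamin C (running total 271.0 mg).
Take 2.459 servings of avocado: uses 423 kcal, +22.1 mg vitamin C (running total 293.1 mg).
Greedy by best ratio exhausts the calories allowance optimally: 293.1 mg.

293.1 mg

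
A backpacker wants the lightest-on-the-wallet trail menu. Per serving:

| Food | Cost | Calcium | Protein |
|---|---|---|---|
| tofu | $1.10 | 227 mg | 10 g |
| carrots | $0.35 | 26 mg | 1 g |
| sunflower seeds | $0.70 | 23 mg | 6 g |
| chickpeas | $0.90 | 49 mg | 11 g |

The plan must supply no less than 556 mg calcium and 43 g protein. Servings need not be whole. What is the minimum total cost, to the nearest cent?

For a min-cost LP with two ≥-constraints, a basic feasible solution has at most two positive variables.
tofu only: max(556/227, 43/10) = 4.3 servings → $4.73.
carrots only: max(556/26, 43/1) = 43 servings → $15.05.
sunflower seeds only: max(556/23, 43/6) = 24.17 servings → $16.92.
chickpeas only: max(556/49, 43/11) = 11.35 servings → $10.21.
tofu + carrots: intersection lies outside the first quadrant.
tofu + sunflower seeds with both tight: 2.073 servings and 3.711 servings → $4.88.
tofu + chickpeas with both tight: 1.998 servings and 2.093 servings → $4.08.
carrots + sunflower seeds with both tight: 17.65 servings and 4.226 servings → $9.13.
carrots + chickpeas with both tight: 16.92 servings and 2.371 servings → $8.05.
sunflower seeds + chickpeas: the both-tight solution has a negative serving — not a feasible corner.
Cheapest feasible corner: $4.08.

$4.08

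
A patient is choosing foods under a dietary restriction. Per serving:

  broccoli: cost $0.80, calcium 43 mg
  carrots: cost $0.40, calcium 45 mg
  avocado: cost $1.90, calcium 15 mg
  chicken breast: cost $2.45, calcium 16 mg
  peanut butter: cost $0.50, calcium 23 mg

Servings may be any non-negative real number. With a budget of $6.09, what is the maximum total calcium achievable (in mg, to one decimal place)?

Calcium per dollar: carrots 112.5, broccoli 53.75, peanut butter 46, avocado 7.895, chicken breast 6.531.
With no serving limits, spend the whole cost allowance on carrots: $6.09 / $0.40 × 45 mg = 685.1 mg.

685.1 mg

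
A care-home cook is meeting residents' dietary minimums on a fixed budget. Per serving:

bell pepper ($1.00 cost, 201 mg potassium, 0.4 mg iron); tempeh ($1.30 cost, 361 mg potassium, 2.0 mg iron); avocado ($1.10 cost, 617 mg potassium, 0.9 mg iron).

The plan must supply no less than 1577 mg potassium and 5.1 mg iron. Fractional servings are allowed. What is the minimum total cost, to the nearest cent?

$4.06

Compare the cost at each extreme point of the feasible region.
bell pepper only: max(1577/201, 5.1/0.4) = 12.75 servings → $12.75.
tempeh only: max(1577/361, 5.1/2.0) = 4.368 servings → $5.68.
avocado only: max(1577/617, 5.1/0.9) = 5.667 servings → $6.23.
bell pepper + tempeh with both tight: 5.097 servings and 1.531 servings → $7.09.
bell pepper + avocado with both targets exact would need a negative amount; discard.
tempeh + avocado with both tight: 1.9 servings and 1.444 servings → $4.06.
Cheapest feasible corner: $4.06.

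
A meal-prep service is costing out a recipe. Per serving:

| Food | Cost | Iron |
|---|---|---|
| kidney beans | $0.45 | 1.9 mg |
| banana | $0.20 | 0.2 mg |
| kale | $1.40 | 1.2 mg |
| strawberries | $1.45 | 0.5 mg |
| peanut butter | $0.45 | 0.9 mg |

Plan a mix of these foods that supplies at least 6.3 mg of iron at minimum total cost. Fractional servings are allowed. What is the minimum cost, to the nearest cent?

$1.49

Cost per mg of iron: kidney beans $0.2368, peanut butter $0.5000, banana $1.0000, kale $1.1667, strawberries $2.9000.
With no serving limits, use only kidney beans: 6.3 mg / 1.9 mg = 3.316 servings × $0.45 = $1.49.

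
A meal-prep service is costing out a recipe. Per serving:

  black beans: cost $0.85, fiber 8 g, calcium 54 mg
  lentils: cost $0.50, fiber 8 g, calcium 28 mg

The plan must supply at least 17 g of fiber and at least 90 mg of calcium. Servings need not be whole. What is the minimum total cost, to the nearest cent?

Compare the cost at each extreme point of the feasible region.
black beans only: max(17/8, 90/54) = 2.125 servings → $1.81.
lentils only: max(17/8, 90/28) = 3.214 servings → $1.61.
black beans + lentils with both tight: 1.173 servings and 0.9519 servings → $1.47.
Cheapest feasible corner: $1.47.

$1.47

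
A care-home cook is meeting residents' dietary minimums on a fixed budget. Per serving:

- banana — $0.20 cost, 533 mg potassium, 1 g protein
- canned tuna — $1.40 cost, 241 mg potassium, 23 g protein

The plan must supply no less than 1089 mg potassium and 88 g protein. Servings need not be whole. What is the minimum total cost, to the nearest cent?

$5.40

An LP optimum is at a vertex; with two nutrient constraints at most two foods are used. Check each candidate.
banana only: max(1089/533, 88/1) = 88 servings → $17.60.
canned tuna only: max(1089/241, 88/23) = 4.519 servings → $6.33.
banana + canned tuna with both tight: 0.3194 servings and 3.812 servings → $5.40.
The minimum over all feasible corners is $5.40.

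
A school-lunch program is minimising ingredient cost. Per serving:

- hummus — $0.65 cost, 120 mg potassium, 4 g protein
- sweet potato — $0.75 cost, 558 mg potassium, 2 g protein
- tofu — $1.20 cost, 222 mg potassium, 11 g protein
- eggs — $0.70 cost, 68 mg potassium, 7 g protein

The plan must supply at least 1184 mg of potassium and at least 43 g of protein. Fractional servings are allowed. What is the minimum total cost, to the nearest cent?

Check every corner: each single food scaled to meet both minima, and each pair solved so both constraints bind.
hummus only: max(1184/120, 43/4) = 10.75 servings → $6.99.
sweet potato only: max(1184/558, 43/2) = 21.5 servings → $16.12.
tofu only: max(1184/222, 43/11) = 5.333 servings → $6.40.
eggs only: max(1184/68, 43/7) = 17.41 servings → $12.19.
hummus + sweet potato: the both-tight solution has a negative serving — not a feasible corner.
hummus + tofu with both tight: 8.051 servings and 0.9815 servings → $6.41.
hummus + eggs with both tight: 9.444 servings and 0.7465 servings → $6.66.
sweet potato + tofu with both tight: 0.6108 servings and 3.798 servings → $5.02.
sweet potato + eggs with both tight: 1.423 servings and 5.736 servings → $5.08.
tofu + eggs: the both-tight solution has a negative serving — not a feasible corner.
So the least-cost plan costs $5.02.

$5.02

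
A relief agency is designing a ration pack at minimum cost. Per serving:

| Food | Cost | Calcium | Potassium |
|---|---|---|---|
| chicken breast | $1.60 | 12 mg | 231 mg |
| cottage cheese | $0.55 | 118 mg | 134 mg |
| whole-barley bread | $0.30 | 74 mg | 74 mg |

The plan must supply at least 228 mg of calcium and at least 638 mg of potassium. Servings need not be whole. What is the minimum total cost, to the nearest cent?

$2.59

Check every corner: each single food scaled to meet both minima, and each pair solved so both constraints bind.
chicken breast only: max(228/12, 638/231) = 19 servings → $30.40.
cottage cheese only: max(228/118, 638/134) = 4.761 servings → $2.62.
whole-barley bread only: max(228/74, 638/74) = 8.622 servings → $2.59.
chicken breast + cottage cheese with both tight: 1.744 servings and 1.755 servings → $3.76.
chicken breast + whole-barley bread with both tight: 1.872 servings and 2.777 servings → $3.83.
cottage cheese + whole-barley bread: the both-tight solution has a negative serving — not a feasible corner.
The minimum over all feasible corners is $2.59.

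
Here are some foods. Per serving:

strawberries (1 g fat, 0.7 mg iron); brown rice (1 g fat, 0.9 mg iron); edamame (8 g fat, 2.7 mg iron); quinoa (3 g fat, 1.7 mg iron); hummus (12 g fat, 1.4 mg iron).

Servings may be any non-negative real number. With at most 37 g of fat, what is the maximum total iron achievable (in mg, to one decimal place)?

33.3 mg

Iron per g fat: brown rice 0.9, strawberries 0.7, quinoa 0.5667, edamame 0.3375, hummus 0.1167.
With no serving limits, spend the whole fat allowance on brown rice: 37 g / 1 g × 0.9 mg = 33.3 mg.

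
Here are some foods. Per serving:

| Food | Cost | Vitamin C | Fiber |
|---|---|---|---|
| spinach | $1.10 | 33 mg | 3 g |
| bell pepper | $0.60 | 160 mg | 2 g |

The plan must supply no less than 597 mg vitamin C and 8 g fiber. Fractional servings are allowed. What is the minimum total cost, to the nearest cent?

Minimising a linear cost over {vitamin C ≥ 597, fiber ≥ 8, servings ≥ 0} — the optimum is at a vertex, using one or two foods.
spinach only: max(597/33, 8/3) = 18.09 servings → $19.90.
bell pepper only: max(597/160, 8/2) = 4 servings → $2.40.
spinach + bell pepper with both tight: 0.2077 servings and 3.688 servings → $2.44.
The minimum over all feasible corners is $2.40.

$2.40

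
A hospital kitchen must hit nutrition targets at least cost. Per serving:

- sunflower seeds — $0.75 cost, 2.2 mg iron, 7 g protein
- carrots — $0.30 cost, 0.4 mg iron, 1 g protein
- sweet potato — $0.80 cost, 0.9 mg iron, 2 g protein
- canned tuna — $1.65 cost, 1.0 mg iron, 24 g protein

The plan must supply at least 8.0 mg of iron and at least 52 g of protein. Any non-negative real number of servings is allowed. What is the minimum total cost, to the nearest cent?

$4.40

Minimising a linear cost over {iron ≥ 8.0, protein ≥ 52, servings ≥ 0} — the optimum is at a vertex, using one or two foods.
sunflower seeds only: max(8.0/2.2, 52/7) = 7.429 servings → $5.57.
carrots only: max(8.0/0.4, 52/1) = 52 servings → $15.60.
sweet potato only: max(8.0/0.9, 52/2) = 26 servings → $20.80.
canned tuna only: max(8.0/1.0, 52/24) = 8 servings → $13.20.
sunflower seeds + carrots with both targets exact would need a negative amount; discard.
sunflower seeds + sweet potato: the both-tight solution has a negative serving — not a feasible corner.
sunflower seeds + canned tuna with both tight: 3.057 servings and 1.275 servings → $4.40.
carrots + sweet potato: intersection lies outside the first quadrant.
carrots + canned tuna with both tight: 16.28 servings and 1.488 servings → $7.34.
sweet potato + canned tuna with both tight: 7.143 servings and 1.571 servings → $8.31.
Cheapest feasible corner: $4.40.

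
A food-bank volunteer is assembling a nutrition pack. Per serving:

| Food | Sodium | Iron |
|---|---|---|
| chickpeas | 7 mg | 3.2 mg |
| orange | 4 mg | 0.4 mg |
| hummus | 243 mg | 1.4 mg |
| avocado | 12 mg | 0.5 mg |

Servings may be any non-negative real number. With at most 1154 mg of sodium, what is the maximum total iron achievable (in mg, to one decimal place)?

Iron per mg sodium: chickpeas 0.4571, orange 0.1, avocado 0.04167, hummus 0.005761.
With no serving limits, spend the whole sodium allowance on chickpeas: 1154 mg / 7 mg × 3.2 mg = 527.5 mg.

527.5 mg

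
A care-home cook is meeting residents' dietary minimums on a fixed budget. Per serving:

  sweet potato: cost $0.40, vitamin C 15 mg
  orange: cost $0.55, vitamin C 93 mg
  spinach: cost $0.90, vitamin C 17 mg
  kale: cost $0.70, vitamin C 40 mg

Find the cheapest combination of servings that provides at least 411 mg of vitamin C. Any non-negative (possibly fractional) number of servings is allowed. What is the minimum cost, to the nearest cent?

$2.43

Cost per mg of vitamin C: orange $0.0059, kale $0.0175, sweet potato $0.0267, spinach $0.0529.
With no serving limits, use only orange: 411 mg / 93 mg = 4.419 servings × $0.55 = $2.43.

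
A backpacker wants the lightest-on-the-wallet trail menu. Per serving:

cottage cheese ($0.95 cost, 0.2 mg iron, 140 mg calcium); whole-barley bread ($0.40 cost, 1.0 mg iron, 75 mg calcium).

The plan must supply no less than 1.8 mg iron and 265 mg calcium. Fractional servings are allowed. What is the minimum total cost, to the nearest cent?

Two binding constraints pin down two serving amounts, so the optimal mix uses at most two foods. The candidates are each food alone (scaled to the tighter of iron/calcium) and each pair with both constraints tight.
cottage cheese only: max(1.8/0.2, 265/140) = 9 servings → $8.55.
whole-barley bread only: max(1.8/1.0, 265/75) = 3.533 servings → $1.41.
cottage cheese + whole-barley bread with both tight: 1.04 servings and 1.592 servings → $1.62.
So the least-cost plan costs $1.41.

$1.41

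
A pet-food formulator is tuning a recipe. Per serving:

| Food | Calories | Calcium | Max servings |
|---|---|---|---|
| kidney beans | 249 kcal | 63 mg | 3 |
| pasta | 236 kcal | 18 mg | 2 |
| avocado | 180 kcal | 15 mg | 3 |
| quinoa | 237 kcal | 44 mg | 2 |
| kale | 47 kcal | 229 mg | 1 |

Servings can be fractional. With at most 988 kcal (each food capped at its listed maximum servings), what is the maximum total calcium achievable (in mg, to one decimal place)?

Calcium per kcal: kale 4.872, kidney beans 0.253, quinoa 0.1857, avocado 0.08333, pasta 0.07627.
Take 1 serving of kale: uses 47 kcal, +229.0 mg calcium (running total 229.0 mg).
Take 3 servings of kidney beans: uses 747 kcal, +189.0 mg calcium (running total 418.0 mg).
Take 0.8186 servings of quinoa: uses 194 kcal, +36.0 mg calcium (running total 454.0 mg).
Filling greedily by calcium-per-kcal is optimal for one linear limit, giving 454.0 mg.

454.0 mg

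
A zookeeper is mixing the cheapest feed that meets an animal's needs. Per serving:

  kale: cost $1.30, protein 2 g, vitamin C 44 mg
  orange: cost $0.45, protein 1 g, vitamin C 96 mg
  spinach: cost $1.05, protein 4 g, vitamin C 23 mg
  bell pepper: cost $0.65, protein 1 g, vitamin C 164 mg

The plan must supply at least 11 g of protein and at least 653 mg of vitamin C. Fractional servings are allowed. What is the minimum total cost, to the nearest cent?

$4.11

With two linear requirements the optimum uses one or two foods; enumerate the corners.
kale only: max(11/2, 653/44) = 14.84 servings → $19.29.
orange only: max(11/1, 653/96) = 11 servings → $4.95.
spinach only: max(11/4, 653/23) = 28.39 servings → $29.81.
bell pepper only: max(11/1, 653/164) = 11 servings → $7.15.
kale + orange with both tight: 2.723 servings and 5.554 servings → $6.04.
kale + spinach: the both-tight solution has a negative serving — not a feasible corner.
kale + bell pepper with both tight: 4.053 servings and 2.894 servings → $7.15.
orange + spinach with both tight: 6.535 servings and 1.116 servings → $4.11.
orange + bell pepper with both targets exact would need a negative amount; discard.
spinach + bell pepper with both tight: 1.818 servings and 3.727 servings → $4.33.
So the least-cost plan costs $4.11.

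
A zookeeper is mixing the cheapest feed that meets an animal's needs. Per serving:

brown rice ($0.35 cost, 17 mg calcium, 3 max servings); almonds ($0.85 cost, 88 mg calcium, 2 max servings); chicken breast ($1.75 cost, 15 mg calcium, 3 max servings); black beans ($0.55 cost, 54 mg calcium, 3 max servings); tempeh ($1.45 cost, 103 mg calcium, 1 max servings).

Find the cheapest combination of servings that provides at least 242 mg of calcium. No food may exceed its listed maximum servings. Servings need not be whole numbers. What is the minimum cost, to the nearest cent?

$2.37

Cost per mg of calcium: almonds $0.0097, black beans $0.0102, tempeh $0.0141, brown rice $0.0206, chicken breast $0.1167.
Take 2 servings of almonds: +176.0 mg calcium for $1.70 (total $1.70, still need 66.0 mg).
Take 1.222 servings of black beans: +66.0 mg calcium for $0.67 (total $2.37, still need 0.0 mg).
Greedy by cheapest-per-mg is optimal for a single linear constraint, so the minimum cost is $2.37.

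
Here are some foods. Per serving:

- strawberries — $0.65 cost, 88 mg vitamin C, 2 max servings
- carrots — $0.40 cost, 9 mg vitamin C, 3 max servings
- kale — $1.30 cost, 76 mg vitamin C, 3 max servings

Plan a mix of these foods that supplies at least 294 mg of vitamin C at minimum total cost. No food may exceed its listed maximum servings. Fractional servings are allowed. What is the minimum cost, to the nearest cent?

Cost per mg of vitamin C: strawberries $0.0074, kale $0.0171, carrots $0.0444.
Take 2 servings of strawberries: +176.0 mg vitamin C for $1.30 (total $1.30, still need 118.0 mg).
Take 1.553 servings of kale: +118.0 mg vitamin C for $2.02 (total $3.32, still need 0.0 mg).
Filling from the cheapest source first is optimal under one linear minimum: $3.32.

$3.32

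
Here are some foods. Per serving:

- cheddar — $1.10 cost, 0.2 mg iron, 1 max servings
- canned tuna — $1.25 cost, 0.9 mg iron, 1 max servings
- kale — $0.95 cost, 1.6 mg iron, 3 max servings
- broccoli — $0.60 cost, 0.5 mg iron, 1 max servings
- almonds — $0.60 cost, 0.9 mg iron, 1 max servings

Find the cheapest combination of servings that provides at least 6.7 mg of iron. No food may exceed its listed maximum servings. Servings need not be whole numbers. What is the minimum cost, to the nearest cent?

Cost per mg of iron: kale $0.5938, almonds $0.6667, broccoli $1.2000, canned tuna $1.3889, cheddar $5.5000.
Take 3 servings of kale: +4.8 mg iron for $2.85 (total $2.85, still need 1.9 mg).
Take 1 serving of almonds: +0.9 mg iron for $0.60 (total $3.45, still need 1.0 mg).
Take 1 serving of broccoli: +0.5 mg iron for $0.60 (total $4.05, still need 0.5 mg).
Take 0.5556 servings of canned tuna: +0.5 mg iron for $0.69 (total $4.74, still need 0.0 mg).
Greedy by cheapest-per-mg is optimal for a single linear constraint, so the minimum cost is $4.74.

$4.74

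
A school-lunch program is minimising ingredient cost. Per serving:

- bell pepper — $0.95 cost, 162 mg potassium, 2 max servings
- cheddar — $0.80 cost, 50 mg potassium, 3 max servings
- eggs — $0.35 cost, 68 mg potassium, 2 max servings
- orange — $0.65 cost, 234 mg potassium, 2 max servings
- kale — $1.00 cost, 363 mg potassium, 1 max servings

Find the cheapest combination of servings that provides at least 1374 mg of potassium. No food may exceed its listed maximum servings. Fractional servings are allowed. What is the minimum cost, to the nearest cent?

$6.23

Cost per mg of potassium: kale $0.0028, orange $0.0028, eggs $0.0051, bell pepper $0.0059, cheddar $0.0160.
Take 1 serving of kale: +363.0 mg potassium for $1.00 (total $1.00, still need 1011.0 mg).
Take 2 servings of orange: +468.0 mg potassium for $1.30 (total $2.30, still need 543.0 mg).
Take 2 servings of eggs: +136.0 mg potassium for $0.70 (total $3.00, still need 407.0 mg).
Take 2 servings of bell pepper: +324.0 mg potassium for $1.90 (total $4.90, still need 83.0 mg).
Take 1.66 servings of cheddar: +83.0 mg potassium for $1.33 (total $6.23, still need 0.0 mg).
Filling from the cheapest source first is optimal under one linear minimum: $6.23.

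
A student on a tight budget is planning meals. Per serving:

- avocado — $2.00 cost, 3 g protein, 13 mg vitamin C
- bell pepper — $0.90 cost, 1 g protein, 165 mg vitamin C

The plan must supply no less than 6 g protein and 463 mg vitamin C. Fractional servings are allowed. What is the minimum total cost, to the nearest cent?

$4.63

For a min-cost LP with two ≥-constraints, a basic feasible solution has at most two positive variables.
avocado only: max(6/3, 463/13) = 35.62 servings → $71.23.
bell pepper only: max(6/1, 463/165) = 6 servings → $5.40.
avocado + bell pepper with both tight: 1.093 servings and 2.72 servings → $4.63.
So the least-cost plan costs $4.63.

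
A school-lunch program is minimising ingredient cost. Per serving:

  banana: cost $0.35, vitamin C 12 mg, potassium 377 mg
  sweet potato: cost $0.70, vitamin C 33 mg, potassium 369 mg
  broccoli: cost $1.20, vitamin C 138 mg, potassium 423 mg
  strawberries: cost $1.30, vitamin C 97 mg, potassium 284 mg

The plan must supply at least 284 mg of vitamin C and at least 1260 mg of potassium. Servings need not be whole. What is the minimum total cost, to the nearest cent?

Minimising a linear cost over {vitamin C ≥ 284, potassium ≥ 1260, servings ≥ 0} — the optimum is at a vertex, using one or two foods.
banana only: max(284/12, 1260/377) = 23.67 servings → $8.28.
sweet potato only: max(284/33, 1260/369) = 8.606 servings → $6.02.
broccoli only: max(284/138, 1260/423) = 2.979 servings → $3.57.
strawberries only: max(284/97, 1260/284) = 4.437 servings → $5.77.
banana + sweet potato with both targets exact would need a negative amount; discard.
banana + broccoli with both tight: 1.145 servings and 1.958 servings → $2.75.
banana + strawberries with both tight: 1.253 servings and 2.773 servings → $4.04.
sweet potato + broccoli with both tight: 1.454 servings and 1.71 servings → $3.07.
sweet potato + strawberries with both tight: 1.573 servings and 2.393 servings → $4.21.
broccoli + strawberries: intersection lies outside the first quadrant.
Cheapest feasible corner: $2.75.

$2.75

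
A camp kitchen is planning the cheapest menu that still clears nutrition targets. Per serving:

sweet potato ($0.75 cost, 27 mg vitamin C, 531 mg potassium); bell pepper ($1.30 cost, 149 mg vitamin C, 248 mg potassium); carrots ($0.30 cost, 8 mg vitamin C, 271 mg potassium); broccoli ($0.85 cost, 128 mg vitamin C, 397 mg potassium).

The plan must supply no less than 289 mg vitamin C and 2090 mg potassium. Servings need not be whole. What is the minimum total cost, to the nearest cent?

Compare the cost at each extreme point of the feasible region.
sweet potato only: max(289/27, 2090/531) = 10.7 servings → $8.03.
bell pepper only: max(289/149, 2090/248) = 8.427 servings → $10.96.
carrots only: max(289/8, 2090/271) = 36.12 servings → $10.84.
broccoli only: max(289/128, 2090/397) = 5.264 servings → $4.47.
sweet potato + bell pepper with both tight: 3.31 servings and 1.34 servings → $4.22.
sweet potato + carrots: intersection lies outside the first quadrant.
sweet potato + broccoli with both tight: 2.669 servings and 1.695 servings → $3.44.
bell pepper + carrots with both tight: 1.604 servings and 6.244 servings → $3.96.
bell pepper + broccoli with both targets exact would need a negative amount; discard.
carrots + broccoli with both tight: 4.849 servings and 1.955 servings → $3.12.
Cheapest feasible corner: $3.12.

$3.12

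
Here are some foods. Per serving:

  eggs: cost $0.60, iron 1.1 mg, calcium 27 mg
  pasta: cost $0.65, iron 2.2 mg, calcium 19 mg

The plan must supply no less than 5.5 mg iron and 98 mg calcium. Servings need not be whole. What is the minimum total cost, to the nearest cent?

$2.42

Check every corner: each single food scaled to meet both minima, and each pair solved so both constraints bind.
eggs only: max(5.5/1.1, 98/27) = 5 servings → $3.00.
pasta only: max(5.5/2.2, 98/19) = 5.158 servings → $3.35.
eggs + pasta with both tight: 2.886 servings and 1.057 servings → $2.42.
The minimum over all feasible corners is $2.42.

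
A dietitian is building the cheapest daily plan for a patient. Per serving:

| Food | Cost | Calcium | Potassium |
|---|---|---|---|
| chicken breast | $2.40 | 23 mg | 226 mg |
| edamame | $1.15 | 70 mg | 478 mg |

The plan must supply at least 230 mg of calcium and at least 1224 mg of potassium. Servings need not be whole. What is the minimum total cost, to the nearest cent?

$3.78

For a min-cost LP with two ≥-constraints, a basic feasible solution has at most two positive variables.
chicken breast only: max(230/23, 1224/226) = 10 servings → $24.00.
edamame only: max(230/70, 1224/478) = 3.286 servings → $3.78.
chicken breast + edamame with both targets exact would need a negative amount; discard.
So the least-cost plan costs $3.78.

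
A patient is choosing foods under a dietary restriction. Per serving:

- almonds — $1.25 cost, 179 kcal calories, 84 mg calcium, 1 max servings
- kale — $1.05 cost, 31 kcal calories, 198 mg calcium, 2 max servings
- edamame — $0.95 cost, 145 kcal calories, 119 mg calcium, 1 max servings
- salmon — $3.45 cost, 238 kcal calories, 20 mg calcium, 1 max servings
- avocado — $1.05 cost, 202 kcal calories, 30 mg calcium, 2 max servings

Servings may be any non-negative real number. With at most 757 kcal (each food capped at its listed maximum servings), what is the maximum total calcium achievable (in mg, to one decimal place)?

654.1 mg

Calcium per kcal: kale 6.387, edamame 0.8207, almonds 0.4693, avocado 0.1485, salmon 0.08403.
Take 2 servings of kale: uses 62 kcal, +396.0 mg calcium (running total 396.0 mg).
Take 1 serving of edamame: uses 145 kcal, +119.0 mg calcium (running total 515.0 mg).
Take 1 serving of almonds: uses 179 kcal, +84.0 mg calcium (running total 599.0 mg).
Take 1.837 servings of avocado: uses 371 kcal, +55.1 mg calcium (running total 654.1 mg).
Greedy by best ratio exhausts the calories allowance optimally: 654.1 mg.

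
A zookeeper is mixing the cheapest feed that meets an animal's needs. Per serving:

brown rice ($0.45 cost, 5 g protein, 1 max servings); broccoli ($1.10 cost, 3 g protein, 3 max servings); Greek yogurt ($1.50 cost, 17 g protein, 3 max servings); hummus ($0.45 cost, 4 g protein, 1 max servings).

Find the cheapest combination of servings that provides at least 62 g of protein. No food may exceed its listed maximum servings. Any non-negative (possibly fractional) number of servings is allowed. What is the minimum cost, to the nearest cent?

Cost per g of protein: Greek yogurt $0.0882, brown rice $0.0900, hummus $0.1125, broccoli $0.3667.
Take 3 servings of Greek yogurt: +51.0 g protein for $4.50 (total $4.50, still need 11.0 g).
Take 1 serving of brown rice: +5.0 g protein for $0.45 (total $4.95, still need 6.0 g).
Take 1 serving of hummus: +4.0 g protein for $0.45 (total $5.40, still need 2.0 g).
Take 0.6667 servings of broccoli: +2.0 g protein for $0.73 (total $6.13, still need 0.0 g).
Greedy by cheapest-per-g is optimal for a single linear constraint, so the minimum cost is $6.13.

$6.13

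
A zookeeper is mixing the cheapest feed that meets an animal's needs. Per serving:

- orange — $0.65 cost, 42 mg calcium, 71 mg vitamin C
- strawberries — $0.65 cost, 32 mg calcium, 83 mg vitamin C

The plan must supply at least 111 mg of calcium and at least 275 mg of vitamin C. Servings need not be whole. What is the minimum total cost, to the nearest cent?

orange only: max(111/42, 275/71) = 3.873 servings → $2.52.
strawberries only: max(111/32, 275/83) = 3.469 servings → $2.25.
orange + strawberries with both tight: 0.3402 servings and 3.022 servings → $2.19.
Cheapest feasible corner: $2.19.

$2.19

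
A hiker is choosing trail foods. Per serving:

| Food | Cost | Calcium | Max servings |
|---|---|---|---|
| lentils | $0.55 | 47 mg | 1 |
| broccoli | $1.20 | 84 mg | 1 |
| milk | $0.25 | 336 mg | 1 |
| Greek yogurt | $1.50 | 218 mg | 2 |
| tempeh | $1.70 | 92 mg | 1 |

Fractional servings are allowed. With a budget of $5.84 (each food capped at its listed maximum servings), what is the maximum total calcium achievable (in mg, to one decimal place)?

948.5 mg

Calcium per dollar: milk 1344, Greek yogurt 145.3, lentils 85.45, broccoli 70, tempeh 54.12.
Take 1 serving of milk: spends $0.25, +336.0 mg calcium (running total 336.0 mg).
Take 2 servings of Greek yogurt: spends $3.00, +436.0 mg calcium (running total 772.0 mg).
Take 1 serving of lentils: spends $0.55, +47.0 mg calcium (running total 819.0 mg).
Take 1 serving of broccoli: spends $1.20, +84.0 mg calcium (running total 903.0 mg).
Take 0.4941 servings of tempeh: spends $0.84, +45.5 mg calcium (running total 948.5 mg).
Greedy by best ratio exhausts the cost allowance optimally: 948.5 mg.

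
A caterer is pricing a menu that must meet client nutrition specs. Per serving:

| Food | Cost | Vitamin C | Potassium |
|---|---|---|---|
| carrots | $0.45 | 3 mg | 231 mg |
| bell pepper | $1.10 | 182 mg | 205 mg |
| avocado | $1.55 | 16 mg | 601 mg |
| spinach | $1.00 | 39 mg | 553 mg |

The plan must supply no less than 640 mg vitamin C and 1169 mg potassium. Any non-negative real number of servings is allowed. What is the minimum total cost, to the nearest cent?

$4.54

Two binding constraints pin down two serving amounts, so the optimal mix uses at most two foods. The candidates are each food alone (scaled to the tighter of vitamin C/potassium) and each pair with both constraints tight.
carrots only: max(640/3, 1169/231) = 213.3 servings → $96.00.
bell pepper only: max(640/182, 1169/205) = 5.702 servings → $6.27.
avocado only: max(640/16, 1169/601) = 40 servings → $62.00.
spinach only: max(640/39, 1169/553) = 16.41 servings → $16.41.
carrots + bell pepper with both tight: 1.969 servings and 3.484 servings → $4.72.
carrots + avocado: the both-tight solution has a negative serving — not a feasible corner.
carrots + spinach: the both-tight solution has a negative serving — not a feasible corner.
bell pepper + avocado with both tight: 3.449 servings and 0.7687 servings → $4.99.
bell pepper + spinach with both tight: 3.328 servings and 0.8803 servings → $4.54.
avocado + spinach: intersection lies outside the first quadrant.
The minimum over all feasible corners is $4.54.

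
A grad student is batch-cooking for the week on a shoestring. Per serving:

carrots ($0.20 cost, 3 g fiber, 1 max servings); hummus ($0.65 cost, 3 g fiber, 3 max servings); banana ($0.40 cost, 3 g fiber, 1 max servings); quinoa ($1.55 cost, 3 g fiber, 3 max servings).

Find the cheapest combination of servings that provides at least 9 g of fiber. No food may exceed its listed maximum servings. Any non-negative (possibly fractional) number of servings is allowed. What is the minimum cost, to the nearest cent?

$1.25

Cost per g of fiber: carrots $0.0667, banana $0.1333, hummus $0.2167, quinoa $0.5167.
Take 1 serving of carrots: +3.0 g fiber for $0.20 (total $0.20, still need 6.0 g).
Take 1 serving of banana: +3.0 g fiber for $0.40 (total $0.60, still need 3.0 g).
Take 1 serving of hummus: +3.0 g fiber for $0.65 (total $1.25, still need 0.0 g).
Filling from the cheapest source first is optimal under one linear minimum: $1.25.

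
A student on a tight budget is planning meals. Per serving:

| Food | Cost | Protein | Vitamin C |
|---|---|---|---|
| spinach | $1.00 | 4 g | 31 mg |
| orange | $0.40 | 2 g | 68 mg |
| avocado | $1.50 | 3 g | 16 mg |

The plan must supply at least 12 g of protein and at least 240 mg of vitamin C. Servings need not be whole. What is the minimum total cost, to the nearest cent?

$2.40

This is a tiny linear program; its minimum lies at a vertex of the feasible set. List the vertices and price them.
spinach only: max(12/4, 240/31) = 7.742 servings → $7.74.
orange only: max(12/2, 240/68) = 6 servings → $2.40.
avocado only: max(12/3, 240/16) = 15 servings → $22.50.
spinach + orange with both tight: 1.6 servings and 2.8 servings → $2.72.
spinach + avocado: the both-tight solution has a negative serving — not a feasible corner.
orange + avocado with both tight: 3.07 servings and 1.953 servings → $4.16.
Cheapest feasible corner: $2.40.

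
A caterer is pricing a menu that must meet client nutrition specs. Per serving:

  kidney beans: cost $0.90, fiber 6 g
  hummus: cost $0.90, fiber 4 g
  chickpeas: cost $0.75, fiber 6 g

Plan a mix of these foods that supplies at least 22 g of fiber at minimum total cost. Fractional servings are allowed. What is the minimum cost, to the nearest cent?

$2.75

Cost per g of fiber: chickpeas $0.1250, kidney beans $0.1500, hummus $0.2250.
With no serving limits, use only chickpeas: 22 g / 6 g = 3.667 servings × $0.75 = $2.75.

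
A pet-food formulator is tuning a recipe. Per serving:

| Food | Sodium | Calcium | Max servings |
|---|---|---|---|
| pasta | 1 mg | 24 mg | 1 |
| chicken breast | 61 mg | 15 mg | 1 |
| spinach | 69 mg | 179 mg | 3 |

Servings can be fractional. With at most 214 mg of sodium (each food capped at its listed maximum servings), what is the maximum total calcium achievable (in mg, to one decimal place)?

Calcium per mg sodium: pasta 24, spinach 2.594, chicken breast 0.2459.
Take 1 serving of pasta: uses 1 mg sodium, +24.0 mg calcium (running total 24.0 mg).
Take 3 servings of spinach: uses 207 mg sodium, +537.0 mg calcium (running total 561.0 mg).
Take 0.09836 servings of chicken breast: uses 6 mg sodium, +1.5 mg calcium (running total 562.5 mg).
Greedy by best ratio exhausts the sodium allowance optimally: 562.5 mg.

562.5 mg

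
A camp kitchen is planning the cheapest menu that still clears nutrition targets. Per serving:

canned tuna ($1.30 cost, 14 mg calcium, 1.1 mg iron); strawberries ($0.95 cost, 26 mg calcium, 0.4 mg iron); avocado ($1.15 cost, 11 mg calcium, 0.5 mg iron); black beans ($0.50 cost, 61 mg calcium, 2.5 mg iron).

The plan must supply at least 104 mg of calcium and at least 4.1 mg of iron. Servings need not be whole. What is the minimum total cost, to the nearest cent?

Minimising a linear cost over {calcium ≥ 104, iron ≥ 4.1, servings ≥ 0} — the optimum is at a vertex, using one or two foods.
canned tuna only: max(104/14, 4.1/1.1) = 7.429 servings → $9.66.
strawberries only: max(104/26, 4.1/0.4) = 10.25 servings → $9.74.
avocado only: max(104/11, 4.1/0.5) = 9.455 servings → $10.87.
black beans only: max(104/61, 4.1/2.5) = 1.705 servings → $0.85.
canned tuna + strawberries with both tight: 2.826 servings and 2.478 servings → $6.03.
canned tuna + avocado: intersection lies outside the first quadrant.
canned tuna + black beans with both targets exact would need a negative amount; discard.
strawberries + avocado with both tight: 0.8023 servings and 7.558 servings → $9.45.
strawberries + black beans with both tight: 0.2438 servings and 1.601 servings → $1.03.
avocado + black beans with both targets exact would need a negative amount; discard.
So the least-cost plan costs $0.85.

$0.85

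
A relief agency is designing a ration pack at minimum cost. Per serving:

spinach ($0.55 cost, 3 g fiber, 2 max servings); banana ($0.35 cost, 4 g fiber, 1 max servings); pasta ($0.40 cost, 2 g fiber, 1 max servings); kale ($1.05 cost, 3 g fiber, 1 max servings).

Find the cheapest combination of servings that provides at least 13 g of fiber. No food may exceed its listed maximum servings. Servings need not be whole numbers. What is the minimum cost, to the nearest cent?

$2.20

Cost per g of fiber: banana $0.0875, spinach $0.1833, pasta $0.2000, kale $0.3500.
Take 1 serving of banana: +4.0 g fiber for $0.35 (total $0.35, still need 9.0 g).
Take 2 servings of spinach: +6.0 g fiber for $1.10 (total $1.45, still need 3.0 g).
Take 1 serving of pasta: +2.0 g fiber for $0.40 (total $1.85, still need 1.0 g).
Take 0.3333 servings of kale: +1.0 g fiber for $0.35 (total $2.20, still need 0.0 g).
Filling from the cheapest source first is optimal under one linear minimum: $2.20.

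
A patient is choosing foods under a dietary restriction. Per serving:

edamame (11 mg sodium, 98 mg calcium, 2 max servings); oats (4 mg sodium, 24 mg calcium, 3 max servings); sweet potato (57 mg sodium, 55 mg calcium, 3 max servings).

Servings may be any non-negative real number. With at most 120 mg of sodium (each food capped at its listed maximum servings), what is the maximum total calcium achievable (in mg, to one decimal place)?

351.0 mg

Calcium per mg sodium: edamame 8.909, oats 6, sweet potato 0.9649.
Take 2 servings of edamame: uses 22 mg sodium, +196.0 mg calcium (running total 196.0 mg).
Take 3 servings of oats: uses 12 mg sodium, +72.0 mg calcium (running total 268.0 mg).
Take 1.509 servings of sweet potato: uses 86 mg sodium, +83.0 mg calcium (running total 351.0 mg).
Greedy by best ratio exhausts the sodium allowance optimally: 351.0 mg.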